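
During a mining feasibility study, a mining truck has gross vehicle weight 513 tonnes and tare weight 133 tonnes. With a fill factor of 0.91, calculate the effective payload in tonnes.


Maximum payload = gross - tare
= 513 - 133 = 380 tonnes
Effective payload = max payload * fill factor
= 380 * 0.91
= 345.8 tonnes

345.8 tonnes


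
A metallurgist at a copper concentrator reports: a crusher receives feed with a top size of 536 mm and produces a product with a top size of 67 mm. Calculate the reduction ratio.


Reduction ratio = feed size / product size
= 536 / 67
= 8.0

8.0


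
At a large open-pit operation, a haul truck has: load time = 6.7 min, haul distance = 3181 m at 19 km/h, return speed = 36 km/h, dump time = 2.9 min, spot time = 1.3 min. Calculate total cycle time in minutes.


26.2469 min

Convert haul speed to m/min: 19 * 1000/60 = 316.6666667 m/min
Haul time = 3181 / 316.6666667 = 10.04526316 min
Convert return speed to m/min: 36 * 1000/60 = 600 m/min
Return time = 3181 / 600 = 5.301666667 min
Total cycle time:
= 6.7 + 10.04526316 + 2.9 + 5.301666667 + 1.3
= 26.2469 min


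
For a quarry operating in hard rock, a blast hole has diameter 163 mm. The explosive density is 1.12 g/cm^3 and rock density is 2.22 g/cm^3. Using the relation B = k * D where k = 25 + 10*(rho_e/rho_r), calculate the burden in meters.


4.8973 m

First, compute k:
rho_e / rho_r = 1.12 / 2.22 = 0.5045045045
k = 25 + 10 * 0.5045045045 = 30.04504505
Then, compute burden:
B = k * D / 1000 = 30.04504505 * 163 / 1000
= 4897.342342 / 1000
= 4.8973 m


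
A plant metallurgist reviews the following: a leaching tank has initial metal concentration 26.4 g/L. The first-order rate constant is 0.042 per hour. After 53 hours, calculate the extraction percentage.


89.2041%

Compute the exponent:
-k * t = -0.042 * 53 = -2.226
Remaining concentration:
C = 26.4 * exp(-2.226)
= 26.4 * 0.1079594052
= 2.850128298 g/L
Extracted = 26.4 - 2.850128298 = 23.5498717 g/L
Extraction % = 23.5498717 / 26.4 * 100
= 89.2041%


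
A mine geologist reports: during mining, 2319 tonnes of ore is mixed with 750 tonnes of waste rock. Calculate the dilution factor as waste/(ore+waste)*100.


24.4379%

Total material = ore + waste
= 2319 + 750 = 3069 tonnes
Dilution = waste / total * 100
= 750 / 3069 * 100
= 0.2443792766 * 100
= 24.4379%


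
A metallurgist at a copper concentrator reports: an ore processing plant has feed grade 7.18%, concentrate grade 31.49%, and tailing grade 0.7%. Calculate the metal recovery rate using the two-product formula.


Using the two-product formula:
R = 100 * c * (f - t) / (f * (c - t))
Numerator = 100 * 31.49 * (7.18 - 0.7)
= 100 * 31.49 * 6.48
= 20405.52
Denominator = 7.18 * (31.49 - 0.7)
= 7.18 * 30.79
= 221.0722
R = 20405.52 / 221.0722
= 92.3025%

92.3025%


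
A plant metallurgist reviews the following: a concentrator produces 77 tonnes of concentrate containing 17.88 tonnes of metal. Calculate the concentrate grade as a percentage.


23.2208%

Grade = (metal in concentrate / concentrate mass) * 100
= (17.88 / 77) * 100
= 0.2322077922 * 100
= 23.2208%


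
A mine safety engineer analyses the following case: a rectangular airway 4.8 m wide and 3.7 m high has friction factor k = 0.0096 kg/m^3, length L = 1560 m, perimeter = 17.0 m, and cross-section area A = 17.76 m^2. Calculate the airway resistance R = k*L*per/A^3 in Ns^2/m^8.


0.0454 Ns^2/m^8

Compute the numerator:
k * L * per = 0.0096 * 1560 * 17.0
= 254.592
Compute the denominator:
A^3 = 17.76^3 = 5601.816576
Resistance:
R = 254.592 / 5601.816576
= 0.0454 Ns^2/m^8


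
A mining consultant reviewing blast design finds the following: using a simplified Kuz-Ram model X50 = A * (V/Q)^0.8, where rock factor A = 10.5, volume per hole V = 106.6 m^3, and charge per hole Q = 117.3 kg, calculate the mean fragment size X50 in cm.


Compute V/Q:
V/Q = 106.6 / 117.3 = 0.9087809037
Raise to the power 0.8:
(V/Q)^0.8 = 0.9087809037^0.8 = 0.9263334656
Multiply by A:
X50 = 10.5 * 0.9263334656
= 9.7265 cm

9.7265 cm


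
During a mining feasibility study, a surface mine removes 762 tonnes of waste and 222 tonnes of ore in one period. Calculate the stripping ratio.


Stripping ratio = waste tonnage / ore tonnage
= 762 / 222
= 3.4324

3.4324


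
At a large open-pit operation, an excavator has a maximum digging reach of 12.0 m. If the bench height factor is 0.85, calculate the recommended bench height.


Bench height = reach * factor
= 12.0 * 0.85
= 10.2 m

10.2 m


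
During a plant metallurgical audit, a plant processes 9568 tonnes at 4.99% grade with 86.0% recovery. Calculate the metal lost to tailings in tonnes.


66.842 tonnes

Total metal in feed:
= 9568 * 4.99 / 100 = 477.4432 tonnes
Metal recovered:
= 477.4432 * 86.0 / 100 = 410.601152 tonnes
Metal lost to tailings:
= 477.4432 - 410.601152
= 66.842 tonnes


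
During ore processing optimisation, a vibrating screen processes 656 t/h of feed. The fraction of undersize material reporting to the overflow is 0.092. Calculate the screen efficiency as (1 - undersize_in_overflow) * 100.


Screen efficiency = (1 - fraction of undersize in overflow) * 100
= (1 - 0.092) * 100
= 0.908 * 100
= 90.8%

90.8%


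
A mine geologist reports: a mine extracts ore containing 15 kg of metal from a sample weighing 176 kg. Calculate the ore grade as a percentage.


Ore grade = (metal mass / ore mass) * 100
= (15 / 176) * 100
= 0.08522727273 * 100
= 8.5227%

8.5227%


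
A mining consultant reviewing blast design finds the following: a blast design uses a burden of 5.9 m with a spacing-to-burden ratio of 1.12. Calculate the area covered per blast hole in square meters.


38.9872 m^2

First, find the spacing:
Spacing = burden * ratio = 5.9 * 1.12
= 6.608 m
Then, calculate the area:
Area = burden * spacing = 5.9 * 6.608
= 38.9872 m^2


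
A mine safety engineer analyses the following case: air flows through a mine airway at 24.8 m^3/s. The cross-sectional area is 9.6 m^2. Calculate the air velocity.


2.5833 m/s

Velocity = flow rate / cross-sectional area
= 24.8 / 9.6
= 2.5833 m/s


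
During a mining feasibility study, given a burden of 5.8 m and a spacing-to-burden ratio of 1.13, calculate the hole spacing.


Spacing = burden * ratio
= 5.8 * 1.13
= 6.554 m

6.554 m


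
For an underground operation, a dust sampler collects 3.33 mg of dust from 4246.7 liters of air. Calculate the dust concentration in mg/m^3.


Convert liters to m^3: 1 m^3 = 1000 L
Concentration = mass / volume * 1000
= 3.33 / 4246.7 * 1000
= 0.0007841382721 * 1000
= 0.7841 mg/m^3

0.7841 mg/m^3


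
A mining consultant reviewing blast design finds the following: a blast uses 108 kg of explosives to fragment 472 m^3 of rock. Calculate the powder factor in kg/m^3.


0.2288 kg/m^3

Powder factor = explosive mass / rock volume
= 108 / 472
= 0.2288 kg/m^3


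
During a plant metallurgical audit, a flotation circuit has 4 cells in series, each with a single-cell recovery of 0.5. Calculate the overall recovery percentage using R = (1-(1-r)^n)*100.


93.75%

Complement of single-cell recovery:
1 - r = 1 - 0.5 = 0.5
Raise to power n:
(1 - r)^4 = 0.5^4 = 0.0625
Overall recovery:
R = (1 - 0.0625) * 100
= 93.75%


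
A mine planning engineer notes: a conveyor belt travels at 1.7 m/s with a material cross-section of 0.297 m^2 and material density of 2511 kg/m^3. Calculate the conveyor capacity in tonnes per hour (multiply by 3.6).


Volumetric flow = speed * area
= 1.7 * 0.297 = 0.5049 m^3/s
Mass flow = volumetric * density
= 0.5049 * 2511 = 1267.8039 kg/s
Convert to t/h: multiply by 3.6
Capacity = 1267.8039 * 3.6
= 4564.094 t/h

4564.094 t/h


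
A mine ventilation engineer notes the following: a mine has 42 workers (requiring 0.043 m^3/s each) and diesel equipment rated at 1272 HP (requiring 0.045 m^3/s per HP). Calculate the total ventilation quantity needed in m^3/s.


Airflow for workers:
Q_people = 42 * 0.043 = 1.806 m^3/s
Airflow for diesel equipment:
Q_diesel = 1272 * 0.045 = 57.24 m^3/s
Total ventilation:
Q_total = 1.806 + 57.24
= 59.046 m^3/s

59.046 m^3/s


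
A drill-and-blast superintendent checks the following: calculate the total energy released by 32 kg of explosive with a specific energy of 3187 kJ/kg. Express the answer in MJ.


101.984 MJ

Energy = mass * specific_energy / 1000
= 32 * 3187 / 1000
= 101984 / 1000
= 101.984 MJ


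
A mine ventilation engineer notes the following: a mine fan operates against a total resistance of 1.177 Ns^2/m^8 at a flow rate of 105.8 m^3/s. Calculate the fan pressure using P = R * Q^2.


Compute Q^2:
Q^2 = 105.8^2 = 11193.64
Compute pressure:
P = R * Q^2 = 1.177 * 11193.64
= 13174.9143 Pa

13174.9143 Pa


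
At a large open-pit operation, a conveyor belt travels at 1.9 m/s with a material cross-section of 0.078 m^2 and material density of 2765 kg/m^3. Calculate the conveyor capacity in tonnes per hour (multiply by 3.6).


1475.1828 t/h

Volumetric flow = speed * area
= 1.9 * 0.078 = 0.1482 m^3/s
Mass flow = volumetric * density
= 0.1482 * 2765 = 409.773 kg/s
Convert to t/h: multiply by 3.6
Capacity = 409.773 * 3.6
= 1475.1828 t/h


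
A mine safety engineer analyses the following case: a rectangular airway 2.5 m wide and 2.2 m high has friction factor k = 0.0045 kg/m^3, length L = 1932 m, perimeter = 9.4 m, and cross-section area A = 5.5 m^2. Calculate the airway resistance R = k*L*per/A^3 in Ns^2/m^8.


Compute the numerator:
k * L * per = 0.0045 * 1932 * 9.4
= 81.7236
Compute the denominator:
A^3 = 5.5^3 = 166.375
Resistance:
R = 81.7236 / 166.375
= 0.4912 Ns^2/m^8

0.4912 Ns^2/m^8


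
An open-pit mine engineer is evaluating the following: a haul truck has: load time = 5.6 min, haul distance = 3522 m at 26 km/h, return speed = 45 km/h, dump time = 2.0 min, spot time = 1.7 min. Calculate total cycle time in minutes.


22.1237 min

Convert haul speed to m/min: 26 * 1000/60 = 433.3333333 m/min
Haul time = 3522 / 433.3333333 = 8.127692308 min
Convert return speed to m/min: 45 * 1000/60 = 750 m/min
Return time = 3522 / 750 = 4.696 min
Total cycle time:
= 5.6 + 8.127692308 + 2.0 + 4.696 + 1.7
= 22.1237 min


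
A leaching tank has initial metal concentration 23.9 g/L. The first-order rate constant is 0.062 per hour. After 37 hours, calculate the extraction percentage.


Compute the exponent:
-k * t = -0.062 * 37 = -2.294
Remaining concentration:
C = 23.9 * exp(-2.294)
= 23.9 * 0.1008622051
= 2.410606701 g/L
Extracted = 23.9 - 2.410606701 = 21.4893933 g/L
Extraction % = 21.4893933 / 23.9 * 100
= 89.9138%

89.9138%


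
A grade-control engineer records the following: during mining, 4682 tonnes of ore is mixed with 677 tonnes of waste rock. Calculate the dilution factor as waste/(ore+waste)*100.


12.633%

Total material = ore + waste
= 4682 + 677 = 5359 tonnes
Dilution = waste / total * 100
= 677 / 5359 * 100
= 0.1263295391 * 100
= 12.633%


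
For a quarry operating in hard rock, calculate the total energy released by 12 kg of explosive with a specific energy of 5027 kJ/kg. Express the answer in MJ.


60.324 MJ

Energy = mass * specific_energy / 1000
= 12 * 5027 / 1000
= 60324 / 1000
= 60.324 MJ


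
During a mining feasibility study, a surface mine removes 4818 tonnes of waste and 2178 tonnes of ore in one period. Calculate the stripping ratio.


Stripping ratio = waste tonnage / ore tonnage
= 4818 / 2178
= 2.2121

2.2121


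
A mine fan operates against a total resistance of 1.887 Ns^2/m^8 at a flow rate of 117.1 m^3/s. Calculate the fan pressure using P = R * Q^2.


25875.3177 Pa

Compute Q^2:
Q^2 = 117.1^2 = 13712.41
Compute pressure:
P = R * Q^2 = 1.887 * 13712.41
= 25875.3177 Pa


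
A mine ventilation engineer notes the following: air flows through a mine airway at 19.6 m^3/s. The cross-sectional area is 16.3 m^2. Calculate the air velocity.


Velocity = flow rate / cross-sectional area
= 19.6 / 16.3
= 1.2025 m/s

1.2025 m/s


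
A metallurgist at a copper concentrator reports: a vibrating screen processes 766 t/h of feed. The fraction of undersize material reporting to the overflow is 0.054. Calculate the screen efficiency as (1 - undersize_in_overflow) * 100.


94.6%

Screen efficiency = (1 - fraction of undersize in overflow) * 100
= (1 - 0.054) * 100
= 0.946 * 100
= 94.6%


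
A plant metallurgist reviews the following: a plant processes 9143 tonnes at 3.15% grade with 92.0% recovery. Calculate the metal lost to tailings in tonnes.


23.0404 tonnes

Total metal in feed:
= 9143 * 3.15 / 100 = 288.0045 tonnes
Metal recovered:
= 288.0045 * 92.0 / 100 = 264.96414 tonnes
Metal lost to tailings:
= 288.0045 - 264.96414
= 23.0404 tonnes


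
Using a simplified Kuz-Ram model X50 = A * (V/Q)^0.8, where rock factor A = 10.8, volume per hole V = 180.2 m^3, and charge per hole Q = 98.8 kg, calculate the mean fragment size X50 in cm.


17.4671 cm

Compute V/Q:
V/Q = 180.2 / 98.8 = 1.82388664
Raise to the power 0.8:
(V/Q)^0.8 = 1.82388664^0.8 = 1.617328627
Multiply by A:
X50 = 10.8 * 1.617328627
= 17.4671 cm


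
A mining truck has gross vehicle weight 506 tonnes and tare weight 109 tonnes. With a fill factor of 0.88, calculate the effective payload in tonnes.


Maximum payload = gross - tare
= 506 - 109 = 397 tonnes
Effective payload = max payload * fill factor
= 397 * 0.88
= 349.36 tonnes

349.36 tonnes


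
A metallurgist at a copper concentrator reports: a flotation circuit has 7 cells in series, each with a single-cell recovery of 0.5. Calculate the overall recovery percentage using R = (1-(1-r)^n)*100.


Complement of single-cell recovery:
1 - r = 1 - 0.5 = 0.5
Raise to power n:
(1 - r)^7 = 0.5^7 = 0.0078125
Overall recovery:
R = (1 - 0.0078125) * 100
= 99.2188%

99.2188%


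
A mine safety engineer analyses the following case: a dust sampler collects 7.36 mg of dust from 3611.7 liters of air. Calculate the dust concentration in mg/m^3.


Convert liters to m^3: 1 m^3 = 1000 L
Concentration = mass / volume * 1000
= 7.36 / 3611.7 * 1000
= 0.002037821524 * 1000
= 2.0378 mg/m^3

2.0378 mg/m^3


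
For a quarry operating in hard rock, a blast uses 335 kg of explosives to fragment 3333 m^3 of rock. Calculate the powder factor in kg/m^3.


Powder factor = explosive mass / rock volume
= 335 / 3333
= 0.1005 kg/m^3

0.1005 kg/m^3


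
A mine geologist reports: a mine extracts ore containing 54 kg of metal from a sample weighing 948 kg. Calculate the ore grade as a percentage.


Ore grade = (metal mass / ore mass) * 100
= (54 / 948) * 100
= 0.05696202532 * 100
= 5.6962%

5.6962%


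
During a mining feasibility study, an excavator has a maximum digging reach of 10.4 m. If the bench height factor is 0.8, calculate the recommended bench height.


Bench height = reach * factor
= 10.4 * 0.8
= 8.32 m

8.32 m


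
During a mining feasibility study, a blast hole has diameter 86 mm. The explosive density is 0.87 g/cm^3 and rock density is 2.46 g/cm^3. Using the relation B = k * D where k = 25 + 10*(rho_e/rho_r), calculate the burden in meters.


2.4541 m

First, compute k:
rho_e / rho_r = 0.87 / 2.46 = 0.3536585366
k = 25 + 10 * 0.3536585366 = 28.53658537
Then, compute burden:
B = k * D / 1000 = 28.53658537 * 86 / 1000
= 2454.146341 / 1000
= 2.4541 m


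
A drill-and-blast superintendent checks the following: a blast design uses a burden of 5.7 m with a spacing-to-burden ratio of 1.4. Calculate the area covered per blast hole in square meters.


First, find the spacing:
Spacing = burden * ratio = 5.7 * 1.4
= 7.98 m
Then, calculate the area:
Area = burden * spacing = 5.7 * 7.98
= 45.486 m^2

45.486 m^2


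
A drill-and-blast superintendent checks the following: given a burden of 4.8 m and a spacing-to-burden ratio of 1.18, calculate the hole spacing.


Spacing = burden * ratio
= 4.8 * 1.18
= 5.664 m

5.664 m


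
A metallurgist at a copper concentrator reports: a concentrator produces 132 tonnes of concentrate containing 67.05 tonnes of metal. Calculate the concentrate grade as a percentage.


Grade = (metal in concentrate / concentrate mass) * 100
= (67.05 / 132) * 100
= 0.5079545455 * 100
= 50.7955%

50.7955%


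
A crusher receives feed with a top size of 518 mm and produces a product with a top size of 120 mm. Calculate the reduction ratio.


4.3167

Reduction ratio = feed size / product size
= 518 / 120
= 4.3167


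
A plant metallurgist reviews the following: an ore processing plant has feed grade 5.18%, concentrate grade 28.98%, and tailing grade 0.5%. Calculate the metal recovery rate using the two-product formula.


91.9336%

Using the two-product formula:
R = 100 * c * (f - t) / (f * (c - t))
Numerator = 100 * 28.98 * (5.18 - 0.5)
= 100 * 28.98 * 4.68
= 13562.64
Denominator = 5.18 * (28.98 - 0.5)
= 5.18 * 28.48
= 147.5264
R = 13562.64 / 147.5264
= 91.9336%


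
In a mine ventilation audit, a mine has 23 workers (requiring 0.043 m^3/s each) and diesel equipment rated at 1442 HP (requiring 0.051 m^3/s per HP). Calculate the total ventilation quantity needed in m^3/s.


Airflow for workers:
Q_people = 23 * 0.043 = 0.989 m^3/s
Airflow for diesel equipment:
Q_diesel = 1442 * 0.051 = 73.542 m^3/s
Total ventilation:
Q_total = 0.989 + 73.542
= 74.531 m^3/s

74.531 m^3/s


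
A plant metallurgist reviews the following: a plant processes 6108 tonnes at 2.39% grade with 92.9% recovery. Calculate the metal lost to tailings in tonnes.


Total metal in feed:
= 6108 * 2.39 / 100 = 145.9812 tonnes
Metal recovered:
= 145.9812 * 92.9 / 100 = 135.6165348 tonnes
Metal lost to tailings:
= 145.9812 - 135.6165348
= 10.3647 tonnes

10.3647 tonnes


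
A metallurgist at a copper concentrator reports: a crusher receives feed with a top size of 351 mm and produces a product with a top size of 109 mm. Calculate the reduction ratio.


3.2202

Reduction ratio = feed size / product size
= 351 / 109
= 3.2202


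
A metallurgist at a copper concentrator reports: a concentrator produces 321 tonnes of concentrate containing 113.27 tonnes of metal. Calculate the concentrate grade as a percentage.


Grade = (metal in concentrate / concentrate mass) * 100
= (113.27 / 321) * 100
= 0.3528660436 * 100
= 35.2866%

35.2866%


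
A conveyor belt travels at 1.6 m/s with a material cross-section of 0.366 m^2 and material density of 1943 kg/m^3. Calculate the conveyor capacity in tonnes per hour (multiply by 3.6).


4096.1549 t/h

Volumetric flow = speed * area
= 1.6 * 0.366 = 0.5856 m^3/s
Mass flow = volumetric * density
= 0.5856 * 1943 = 1137.8208 kg/s
Convert to t/h: multiply by 3.6
Capacity = 1137.8208 * 3.6
= 4096.1549 t/h


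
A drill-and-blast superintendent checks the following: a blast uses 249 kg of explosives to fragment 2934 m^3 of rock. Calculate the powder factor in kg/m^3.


0.0849 kg/m^3

Powder factor = explosive mass / rock volume
= 249 / 2934
= 0.0849 kg/m^3


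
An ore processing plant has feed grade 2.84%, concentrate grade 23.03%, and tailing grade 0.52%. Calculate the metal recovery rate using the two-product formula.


Using the two-product formula:
R = 100 * c * (f - t) / (f * (c - t))
Numerator = 100 * 23.03 * (2.84 - 0.52)
= 100 * 23.03 * 2.32
= 5342.96
Denominator = 2.84 * (23.03 - 0.52)
= 2.84 * 22.51
= 63.9284
R = 5342.96 / 63.9284
= 83.5773%

83.5773%


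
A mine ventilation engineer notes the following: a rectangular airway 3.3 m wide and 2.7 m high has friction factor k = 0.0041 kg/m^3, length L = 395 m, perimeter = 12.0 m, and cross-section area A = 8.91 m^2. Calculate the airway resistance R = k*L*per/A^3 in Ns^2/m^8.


0.0275 Ns^2/m^8

Compute the numerator:
k * L * per = 0.0041 * 395 * 12.0
= 19.434
Compute the denominator:
A^3 = 8.91^3 = 707.347971
Resistance:
R = 19.434 / 707.347971
= 0.0275 Ns^2/m^8


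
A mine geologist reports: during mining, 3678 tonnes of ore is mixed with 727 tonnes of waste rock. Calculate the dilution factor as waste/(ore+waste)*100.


Total material = ore + waste
= 3678 + 727 = 4405 tonnes
Dilution = waste / total * 100
= 727 / 4405 * 100
= 0.1650397276 * 100
= 16.504%

16.504%


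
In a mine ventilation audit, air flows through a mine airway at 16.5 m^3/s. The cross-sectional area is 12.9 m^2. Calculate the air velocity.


Velocity = flow rate / cross-sectional area
= 16.5 / 12.9
= 1.2791 m/s

1.2791 m/s


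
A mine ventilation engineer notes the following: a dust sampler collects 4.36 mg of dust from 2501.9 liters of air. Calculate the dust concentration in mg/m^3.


Convert liters to m^3: 1 m^3 = 1000 L
Concentration = mass / volume * 1000
= 4.36 / 2501.9 * 1000
= 0.001742675567 * 1000
= 1.7427 mg/m^3

1.7427 mg/m^3


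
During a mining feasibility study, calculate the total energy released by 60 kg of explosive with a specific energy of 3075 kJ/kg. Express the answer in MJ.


184.5 MJ

Energy = mass * specific_energy / 1000
= 60 * 3075 / 1000
= 184500 / 1000
= 184.5 MJ


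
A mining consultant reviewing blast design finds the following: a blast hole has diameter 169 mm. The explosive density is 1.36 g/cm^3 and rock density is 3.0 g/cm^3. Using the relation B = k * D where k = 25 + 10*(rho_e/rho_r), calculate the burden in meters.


4.9911 m

First, compute k:
rho_e / rho_r = 1.36 / 3.0 = 0.4533333333
k = 25 + 10 * 0.4533333333 = 29.53333333
Then, compute burden:
B = k * D / 1000 = 29.53333333 * 169 / 1000
= 4991.133333 / 1000
= 4.9911 m


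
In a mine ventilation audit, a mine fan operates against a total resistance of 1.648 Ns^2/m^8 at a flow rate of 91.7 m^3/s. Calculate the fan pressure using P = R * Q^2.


13857.8507 Pa

Compute Q^2:
Q^2 = 91.7^2 = 8408.89
Compute pressure:
P = R * Q^2 = 1.648 * 8408.89
= 13857.8507 Pa


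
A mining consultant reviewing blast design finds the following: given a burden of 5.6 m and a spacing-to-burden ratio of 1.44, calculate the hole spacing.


8.064 m

Spacing = burden * ratio
= 5.6 * 1.44
= 8.064 m


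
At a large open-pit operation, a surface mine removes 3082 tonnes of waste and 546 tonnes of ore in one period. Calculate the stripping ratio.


Stripping ratio = waste tonnage / ore tonnage
= 3082 / 546
= 5.6447

5.6447


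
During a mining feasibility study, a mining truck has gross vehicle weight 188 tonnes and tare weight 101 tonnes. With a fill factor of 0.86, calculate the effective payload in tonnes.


74.82 tonnes

Maximum payload = gross - tare
= 188 - 101 = 87 tonnes
Effective payload = max payload * fill factor
= 87 * 0.86
= 74.82 tonnes


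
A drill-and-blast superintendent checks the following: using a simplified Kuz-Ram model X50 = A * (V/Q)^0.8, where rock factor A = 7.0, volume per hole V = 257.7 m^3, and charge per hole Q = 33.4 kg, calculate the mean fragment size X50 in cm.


Compute V/Q:
V/Q = 257.7 / 33.4 = 7.715568862
Raise to the power 0.8:
(V/Q)^0.8 = 7.715568862^0.8 = 5.127366498
Multiply by A:
X50 = 7.0 * 5.127366498
= 35.8916 cm

35.8916 cm


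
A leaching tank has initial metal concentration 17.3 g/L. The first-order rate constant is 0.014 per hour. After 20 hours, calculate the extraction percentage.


Compute the exponent:
-k * t = -0.014 * 20 = -0.28
Remaining concentration:
C = 17.3 * exp(-0.28)
= 17.3 * 0.7557837415
= 13.07505873 g/L
Extracted = 17.3 - 13.07505873 = 4.224941273 g/L
Extraction % = 4.224941273 / 17.3 * 100
= 24.4216%

24.4216%


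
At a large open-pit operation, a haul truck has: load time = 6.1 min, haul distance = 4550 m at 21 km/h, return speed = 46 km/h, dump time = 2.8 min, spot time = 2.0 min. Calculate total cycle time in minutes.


Convert haul speed to m/min: 21 * 1000/60 = 350 m/min
Haul time = 4550 / 350 = 13 min
Convert return speed to m/min: 46 * 1000/60 = 766.6666667 m/min
Return time = 4550 / 766.6666667 = 5.934782609 min
Total cycle time:
= 6.1 + 13 + 2.8 + 5.934782609 + 2.0
= 29.8348 min

29.8348 min


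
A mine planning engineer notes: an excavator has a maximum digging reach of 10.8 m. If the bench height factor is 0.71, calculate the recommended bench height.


Bench height = reach * factor
= 10.8 * 0.71
= 7.668 m

7.668 m


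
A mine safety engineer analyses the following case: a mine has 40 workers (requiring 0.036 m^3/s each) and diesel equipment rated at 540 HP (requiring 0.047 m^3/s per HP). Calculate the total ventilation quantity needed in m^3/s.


26.82 m^3/s

Airflow for workers:
Q_people = 40 * 0.036 = 1.44 m^3/s
Airflow for diesel equipment:
Q_diesel = 540 * 0.047 = 25.38 m^3/s
Total ventilation:
Q_total = 1.44 + 25.38
= 26.82 m^3/s


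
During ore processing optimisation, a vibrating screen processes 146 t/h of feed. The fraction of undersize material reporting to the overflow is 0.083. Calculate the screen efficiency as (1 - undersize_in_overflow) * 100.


Screen efficiency = (1 - fraction of undersize in overflow) * 100
= (1 - 0.083) * 100
= 0.917 * 100
= 91.7%

91.7%


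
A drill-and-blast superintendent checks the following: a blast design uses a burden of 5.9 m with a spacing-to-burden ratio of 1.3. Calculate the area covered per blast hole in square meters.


First, find the spacing:
Spacing = burden * ratio = 5.9 * 1.3
= 7.67 m
Then, calculate the area:
Area = burden * spacing = 5.9 * 7.67
= 45.253 m^2

45.253 m^2


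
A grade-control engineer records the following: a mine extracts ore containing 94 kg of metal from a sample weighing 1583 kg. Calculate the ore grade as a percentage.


5.9381%

Ore grade = (metal mass / ore mass) * 100
= (94 / 1583) * 100
= 0.0593809223 * 100
= 5.9381%


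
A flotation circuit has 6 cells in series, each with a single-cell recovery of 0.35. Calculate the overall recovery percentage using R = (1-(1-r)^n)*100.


Complement of single-cell recovery:
1 - r = 1 - 0.35 = 0.65
Raise to power n:
(1 - r)^6 = 0.65^6 = 0.07541889063
Overall recovery:
R = (1 - 0.07541889063) * 100
= 92.4581%

92.4581%


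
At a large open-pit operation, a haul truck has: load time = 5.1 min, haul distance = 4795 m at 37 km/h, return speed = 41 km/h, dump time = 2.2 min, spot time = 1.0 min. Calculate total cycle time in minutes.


Convert haul speed to m/min: 37 * 1000/60 = 616.6666667 m/min
Haul time = 4795 / 616.6666667 = 7.775675676 min
Convert return speed to m/min: 41 * 1000/60 = 683.3333333 m/min
Return time = 4795 / 683.3333333 = 7.017073171 min
Total cycle time:
= 5.1 + 7.775675676 + 2.2 + 7.017073171 + 1.0
= 23.0927 min

23.0927 min


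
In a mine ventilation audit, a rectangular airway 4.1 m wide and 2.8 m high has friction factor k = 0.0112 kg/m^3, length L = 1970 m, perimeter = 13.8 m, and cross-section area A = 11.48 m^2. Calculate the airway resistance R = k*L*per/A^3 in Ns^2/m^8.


0.2013 Ns^2/m^8

Compute the numerator:
k * L * per = 0.0112 * 1970 * 13.8
= 304.4832
Compute the denominator:
A^3 = 11.48^3 = 1512.953792
Resistance:
R = 304.4832 / 1512.953792
= 0.2013 Ns^2/m^8


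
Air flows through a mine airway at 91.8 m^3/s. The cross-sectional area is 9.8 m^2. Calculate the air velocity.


9.3673 m/s

Velocity = flow rate / cross-sectional area
= 91.8 / 9.8
= 9.3673 m/s


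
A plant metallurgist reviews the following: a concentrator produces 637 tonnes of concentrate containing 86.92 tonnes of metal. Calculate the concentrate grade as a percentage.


13.6452%

Grade = (metal in concentrate / concentrate mass) * 100
= (86.92 / 637) * 100
= 0.1364521193 * 100
= 13.6452%


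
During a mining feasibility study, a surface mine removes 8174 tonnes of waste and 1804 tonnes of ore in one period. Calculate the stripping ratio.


4.531

Stripping ratio = waste tonnage / ore tonnage
= 8174 / 1804
= 4.531


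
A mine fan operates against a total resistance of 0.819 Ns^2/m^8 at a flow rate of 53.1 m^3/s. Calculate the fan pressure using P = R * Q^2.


2309.2606 Pa

Compute Q^2:
Q^2 = 53.1^2 = 2819.61
Compute pressure:
P = R * Q^2 = 0.819 * 2819.61
= 2309.2606 Pa


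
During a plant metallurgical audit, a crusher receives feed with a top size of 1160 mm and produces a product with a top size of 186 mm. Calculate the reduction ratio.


6.2366

Reduction ratio = feed size / product size
= 1160 / 186
= 6.2366


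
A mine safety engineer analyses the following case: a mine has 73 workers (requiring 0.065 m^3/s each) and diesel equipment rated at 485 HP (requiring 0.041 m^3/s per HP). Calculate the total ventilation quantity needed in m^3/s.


24.63 m^3/s

Airflow for workers:
Q_people = 73 * 0.065 = 4.745 m^3/s
Airflow for diesel equipment:
Q_diesel = 485 * 0.041 = 19.885 m^3/s
Total ventilation:
Q_total = 4.745 + 19.885
= 24.63 m^3/s


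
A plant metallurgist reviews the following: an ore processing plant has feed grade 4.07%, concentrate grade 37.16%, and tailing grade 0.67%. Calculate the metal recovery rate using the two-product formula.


85.0719%

Using the two-product formula:
R = 100 * c * (f - t) / (f * (c - t))
Numerator = 100 * 37.16 * (4.07 - 0.67)
= 100 * 37.16 * 3.4
= 12634.4
Denominator = 4.07 * (37.16 - 0.67)
= 4.07 * 36.49
= 148.5143
R = 12634.4 / 148.5143
= 85.0719%


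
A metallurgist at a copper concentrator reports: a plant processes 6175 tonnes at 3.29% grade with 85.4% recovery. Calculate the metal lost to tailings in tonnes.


Total metal in feed:
= 6175 * 3.29 / 100 = 203.1575 tonnes
Metal recovered:
= 203.1575 * 85.4 / 100 = 173.496505 tonnes
Metal lost to tailings:
= 203.1575 - 173.496505
= 29.661 tonnes

29.661 tonnes


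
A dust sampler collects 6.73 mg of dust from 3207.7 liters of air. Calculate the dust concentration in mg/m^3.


2.0981 mg/m^3

Convert liters to m^3: 1 m^3 = 1000 L
Concentration = mass / volume * 1000
= 6.73 / 3207.7 * 1000
= 0.002098076503 * 1000
= 2.0981 mg/m^3


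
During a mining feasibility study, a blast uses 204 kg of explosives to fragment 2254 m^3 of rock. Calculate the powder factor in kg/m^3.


0.0905 kg/m^3

Powder factor = explosive mass / rock volume
= 204 / 2254
= 0.0905 kg/m^3


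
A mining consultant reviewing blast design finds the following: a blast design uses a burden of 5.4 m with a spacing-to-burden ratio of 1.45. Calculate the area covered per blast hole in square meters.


42.282 m^2

First, find the spacing:
Spacing = burden * ratio = 5.4 * 1.45
= 7.83 m
Then, calculate the area:
Area = burden * spacing = 5.4 * 7.83
= 42.282 m^2


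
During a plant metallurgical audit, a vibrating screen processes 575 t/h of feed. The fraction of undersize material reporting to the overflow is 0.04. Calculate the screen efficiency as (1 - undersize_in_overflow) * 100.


96.0%

Screen efficiency = (1 - fraction of undersize in overflow) * 100
= (1 - 0.04) * 100
= 0.96 * 100
= 96.0%


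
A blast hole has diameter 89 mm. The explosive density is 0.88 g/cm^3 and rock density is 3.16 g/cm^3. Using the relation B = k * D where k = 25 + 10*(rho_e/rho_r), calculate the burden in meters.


First, compute k:
rho_e / rho_r = 0.88 / 3.16 = 0.2784810127
k = 25 + 10 * 0.2784810127 = 27.78481013
Then, compute burden:
B = k * D / 1000 = 27.78481013 * 89 / 1000
= 2472.848101 / 1000
= 2.4728 m

2.4728 m


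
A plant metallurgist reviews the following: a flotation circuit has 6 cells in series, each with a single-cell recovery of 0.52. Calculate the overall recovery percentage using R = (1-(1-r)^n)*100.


98.7769%

Complement of single-cell recovery:
1 - r = 1 - 0.52 = 0.48
Raise to power n:
(1 - r)^6 = 0.48^6 = 0.01223059046
Overall recovery:
R = (1 - 0.01223059046) * 100
= 98.7769%


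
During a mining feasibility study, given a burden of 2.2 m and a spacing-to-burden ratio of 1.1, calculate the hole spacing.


Spacing = burden * ratio
= 2.2 * 1.1
= 2.42 m

2.42 m


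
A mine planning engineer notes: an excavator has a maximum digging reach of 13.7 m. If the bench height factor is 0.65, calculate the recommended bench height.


Bench height = reach * factor
= 13.7 * 0.65
= 8.905 m

8.905 m


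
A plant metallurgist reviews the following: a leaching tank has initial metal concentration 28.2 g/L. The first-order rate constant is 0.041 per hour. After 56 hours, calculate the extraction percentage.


89.9339%

Compute the exponent:
-k * t = -0.041 * 56 = -2.296
Remaining concentration:
C = 28.2 * exp(-2.296)
= 28.2 * 0.1006606822
= 2.838631239 g/L
Extracted = 28.2 - 2.838631239 = 25.36136876 g/L
Extraction % = 25.36136876 / 28.2 * 100
= 89.9339%


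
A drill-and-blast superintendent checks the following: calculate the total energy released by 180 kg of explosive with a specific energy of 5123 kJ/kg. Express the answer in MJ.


Energy = mass * specific_energy / 1000
= 180 * 5123 / 1000
= 922140 / 1000
= 922.14 MJ

922.14 MJ


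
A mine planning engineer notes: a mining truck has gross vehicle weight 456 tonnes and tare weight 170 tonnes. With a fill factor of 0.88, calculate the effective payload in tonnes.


Maximum payload = gross - tare
= 456 - 170 = 286 tonnes
Effective payload = max payload * fill factor
= 286 * 0.88
= 251.68 tonnes

251.68 tonnes


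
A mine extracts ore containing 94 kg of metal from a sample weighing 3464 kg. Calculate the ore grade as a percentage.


Ore grade = (metal mass / ore mass) * 100
= (94 / 3464) * 100
= 0.02713625866 * 100
= 2.7136%

2.7136%


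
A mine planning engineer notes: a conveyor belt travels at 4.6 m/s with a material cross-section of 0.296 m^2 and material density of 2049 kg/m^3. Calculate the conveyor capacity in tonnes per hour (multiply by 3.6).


Volumetric flow = speed * area
= 4.6 * 0.296 = 1.3616 m^3/s
Mass flow = volumetric * density
= 1.3616 * 2049 = 2789.9184 kg/s
Convert to t/h: multiply by 3.6
Capacity = 2789.9184 * 3.6
= 10043.7062 t/h

10043.7062 t/h


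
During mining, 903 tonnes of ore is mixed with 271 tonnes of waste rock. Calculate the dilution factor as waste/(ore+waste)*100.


Total material = ore + waste
= 903 + 271 = 1174 tonnes
Dilution = waste / total * 100
= 271 / 1174 * 100
= 0.230834753 * 100
= 23.0835%

23.0835%


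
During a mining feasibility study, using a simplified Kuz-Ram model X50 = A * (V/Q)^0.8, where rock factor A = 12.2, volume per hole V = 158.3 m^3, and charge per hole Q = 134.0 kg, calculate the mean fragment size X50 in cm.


13.9399 cm

Compute V/Q:
V/Q = 158.3 / 134.0 = 1.181343284
Raise to the power 0.8:
(V/Q)^0.8 = 1.181343284^0.8 = 1.142617558
Multiply by A:
X50 = 12.2 * 1.142617558
= 13.9399 cm


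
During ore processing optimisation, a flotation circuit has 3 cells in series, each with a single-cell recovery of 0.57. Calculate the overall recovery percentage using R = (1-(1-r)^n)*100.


92.0493%

Complement of single-cell recovery:
1 - r = 1 - 0.57 = 0.43
Raise to power n:
(1 - r)^3 = 0.43^3 = 0.079507
Overall recovery:
R = (1 - 0.079507) * 100
= 92.0493%


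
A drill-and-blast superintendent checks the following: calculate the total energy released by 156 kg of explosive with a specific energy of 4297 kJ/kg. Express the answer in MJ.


Energy = mass * specific_energy / 1000
= 156 * 4297 / 1000
= 670332 / 1000
= 670.332 MJ

670.332 MJ


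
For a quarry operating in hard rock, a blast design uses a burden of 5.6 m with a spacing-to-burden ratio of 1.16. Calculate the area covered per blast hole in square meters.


First, find the spacing:
Spacing = burden * ratio = 5.6 * 1.16
= 6.496 m
Then, calculate the area:
Area = burden * spacing = 5.6 * 6.496
= 36.3776 m^2

36.3776 m^2


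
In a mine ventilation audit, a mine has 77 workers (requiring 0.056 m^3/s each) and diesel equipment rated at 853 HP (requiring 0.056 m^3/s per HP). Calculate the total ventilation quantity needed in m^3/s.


52.08 m^3/s

Airflow for workers:
Q_people = 77 * 0.056 = 4.312 m^3/s
Airflow for diesel equipment:
Q_diesel = 853 * 0.056 = 47.768 m^3/s
Total ventilation:
Q_total = 4.312 + 47.768
= 52.08 m^3/s


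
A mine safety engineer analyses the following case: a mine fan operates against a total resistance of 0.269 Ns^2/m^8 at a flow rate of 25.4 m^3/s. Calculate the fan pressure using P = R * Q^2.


173.548 Pa

Compute Q^2:
Q^2 = 25.4^2 = 645.16
Compute pressure:
P = R * Q^2 = 0.269 * 645.16
= 173.548 Pa


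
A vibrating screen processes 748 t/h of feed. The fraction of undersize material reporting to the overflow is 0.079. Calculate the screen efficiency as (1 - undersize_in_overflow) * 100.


92.1%

Screen efficiency = (1 - fraction of undersize in overflow) * 100
= (1 - 0.079) * 100
= 0.921 * 100
= 92.1%


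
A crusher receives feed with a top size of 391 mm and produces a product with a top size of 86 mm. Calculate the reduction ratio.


Reduction ratio = feed size / product size
= 391 / 86
= 4.5465

4.5465


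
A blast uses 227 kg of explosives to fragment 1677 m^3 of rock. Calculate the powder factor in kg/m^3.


0.1354 kg/m^3

Powder factor = explosive mass / rock volume
= 227 / 1677
= 0.1354 kg/m^3


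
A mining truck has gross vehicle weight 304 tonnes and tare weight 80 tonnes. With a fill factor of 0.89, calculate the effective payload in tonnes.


Maximum payload = gross - tare
= 304 - 80 = 224 tonnes
Effective payload = max payload * fill factor
= 224 * 0.89
= 199.36 tonnes

199.36 tonnes


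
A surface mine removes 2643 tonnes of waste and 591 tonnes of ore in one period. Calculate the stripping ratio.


4.4721

Stripping ratio = waste tonnage / ore tonnage
= 2643 / 591
= 4.4721


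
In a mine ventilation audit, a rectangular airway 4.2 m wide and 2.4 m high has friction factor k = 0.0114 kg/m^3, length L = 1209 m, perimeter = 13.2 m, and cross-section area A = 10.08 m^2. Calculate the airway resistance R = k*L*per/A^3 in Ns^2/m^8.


Compute the numerator:
k * L * per = 0.0114 * 1209 * 13.2
= 181.93032
Compute the denominator:
A^3 = 10.08^3 = 1024.192512
Resistance:
R = 181.93032 / 1024.192512
= 0.1776 Ns^2/m^8

0.1776 Ns^2/m^8


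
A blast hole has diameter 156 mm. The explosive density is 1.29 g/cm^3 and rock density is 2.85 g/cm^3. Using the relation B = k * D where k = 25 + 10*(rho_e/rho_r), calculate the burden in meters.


4.6061 m

First, compute k:
rho_e / rho_r = 1.29 / 2.85 = 0.4526315789
k = 25 + 10 * 0.4526315789 = 29.52631579
Then, compute burden:
B = k * D / 1000 = 29.52631579 * 156 / 1000
= 4606.105263 / 1000
= 4.6061 m


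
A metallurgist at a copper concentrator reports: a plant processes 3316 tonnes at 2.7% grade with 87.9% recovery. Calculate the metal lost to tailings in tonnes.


Total metal in feed:
= 3316 * 2.7 / 100 = 89.532 tonnes
Metal recovered:
= 89.532 * 87.9 / 100 = 78.698628 tonnes
Metal lost to tailings:
= 89.532 - 78.698628
= 10.8334 tonnes

10.8334 tonnes


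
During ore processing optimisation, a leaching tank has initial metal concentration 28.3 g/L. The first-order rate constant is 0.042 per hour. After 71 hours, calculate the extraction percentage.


94.9309%

Compute the exponent:
-k * t = -0.042 * 71 = -2.982
Remaining concentration:
C = 28.3 * exp(-2.982)
= 28.3 * 0.05069134972
= 1.434565197 g/L
Extracted = 28.3 - 1.434565197 = 26.8654348 g/L
Extraction % = 26.8654348 / 28.3 * 100
= 94.9309%


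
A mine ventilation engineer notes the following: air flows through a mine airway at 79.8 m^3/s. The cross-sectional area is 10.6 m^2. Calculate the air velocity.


Velocity = flow rate / cross-sectional area
= 79.8 / 10.6
= 7.5283 m/s

7.5283 m/s


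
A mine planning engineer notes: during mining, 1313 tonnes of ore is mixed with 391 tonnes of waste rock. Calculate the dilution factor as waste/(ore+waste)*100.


22.946%

Total material = ore + waste
= 1313 + 391 = 1704 tonnes
Dilution = waste / total * 100
= 391 / 1704 * 100
= 0.2294600939 * 100
= 22.946%


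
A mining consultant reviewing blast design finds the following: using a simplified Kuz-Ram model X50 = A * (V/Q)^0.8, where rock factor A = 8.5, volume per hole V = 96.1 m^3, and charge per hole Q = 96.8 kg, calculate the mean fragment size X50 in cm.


8.4508 cm

Compute V/Q:
V/Q = 96.1 / 96.8 = 0.992768595
Raise to the power 0.8:
(V/Q)^0.8 = 0.992768595^0.8 = 0.9942106804
Multiply by A:
X50 = 8.5 * 0.9942106804
= 8.4508 cm
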